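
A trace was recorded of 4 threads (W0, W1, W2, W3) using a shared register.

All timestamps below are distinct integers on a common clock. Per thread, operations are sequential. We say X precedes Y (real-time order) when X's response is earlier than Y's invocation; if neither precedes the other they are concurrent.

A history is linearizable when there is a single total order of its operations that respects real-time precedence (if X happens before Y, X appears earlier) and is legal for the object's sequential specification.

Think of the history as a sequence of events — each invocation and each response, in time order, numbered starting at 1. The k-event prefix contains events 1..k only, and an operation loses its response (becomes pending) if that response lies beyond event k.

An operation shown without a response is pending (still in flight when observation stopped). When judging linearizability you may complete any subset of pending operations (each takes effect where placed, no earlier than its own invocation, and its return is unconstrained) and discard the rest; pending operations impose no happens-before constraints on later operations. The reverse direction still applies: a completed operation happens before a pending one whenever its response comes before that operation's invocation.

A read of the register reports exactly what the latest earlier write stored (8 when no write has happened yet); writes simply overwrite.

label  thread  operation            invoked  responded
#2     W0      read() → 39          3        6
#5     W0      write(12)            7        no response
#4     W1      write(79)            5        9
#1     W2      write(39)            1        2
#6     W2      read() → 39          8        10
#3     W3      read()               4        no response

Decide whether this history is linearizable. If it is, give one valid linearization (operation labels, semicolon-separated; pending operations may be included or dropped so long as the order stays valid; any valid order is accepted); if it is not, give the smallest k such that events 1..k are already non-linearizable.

linearizable — witness: #1; #2; #3; #6; #4

after step 1 (#1 write(39)): value 39
after step 2 (#2 read() → 39): value 39
after step 3 (#3 read() (pending, included)): value 39
after step 4 (#6 read() → 39): value 39
after step 5 (#4 write(79)): value 79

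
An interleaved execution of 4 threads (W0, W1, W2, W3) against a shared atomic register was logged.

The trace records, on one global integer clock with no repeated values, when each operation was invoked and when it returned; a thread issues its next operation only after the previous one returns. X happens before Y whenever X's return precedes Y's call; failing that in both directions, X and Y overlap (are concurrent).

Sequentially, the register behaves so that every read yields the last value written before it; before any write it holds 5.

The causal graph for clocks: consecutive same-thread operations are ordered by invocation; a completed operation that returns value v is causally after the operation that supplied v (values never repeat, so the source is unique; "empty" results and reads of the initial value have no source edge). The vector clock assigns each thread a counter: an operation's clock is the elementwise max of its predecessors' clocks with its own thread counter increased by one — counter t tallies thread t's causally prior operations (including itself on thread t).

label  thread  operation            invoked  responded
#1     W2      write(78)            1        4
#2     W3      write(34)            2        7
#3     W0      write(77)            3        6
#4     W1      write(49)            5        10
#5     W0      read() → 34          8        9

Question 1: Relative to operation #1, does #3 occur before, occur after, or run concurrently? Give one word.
Answer: concurrent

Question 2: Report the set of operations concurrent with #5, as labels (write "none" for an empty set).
Answer: #4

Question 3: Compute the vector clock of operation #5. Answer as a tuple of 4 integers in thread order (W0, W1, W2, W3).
Answer: (2, 0, 0, 1)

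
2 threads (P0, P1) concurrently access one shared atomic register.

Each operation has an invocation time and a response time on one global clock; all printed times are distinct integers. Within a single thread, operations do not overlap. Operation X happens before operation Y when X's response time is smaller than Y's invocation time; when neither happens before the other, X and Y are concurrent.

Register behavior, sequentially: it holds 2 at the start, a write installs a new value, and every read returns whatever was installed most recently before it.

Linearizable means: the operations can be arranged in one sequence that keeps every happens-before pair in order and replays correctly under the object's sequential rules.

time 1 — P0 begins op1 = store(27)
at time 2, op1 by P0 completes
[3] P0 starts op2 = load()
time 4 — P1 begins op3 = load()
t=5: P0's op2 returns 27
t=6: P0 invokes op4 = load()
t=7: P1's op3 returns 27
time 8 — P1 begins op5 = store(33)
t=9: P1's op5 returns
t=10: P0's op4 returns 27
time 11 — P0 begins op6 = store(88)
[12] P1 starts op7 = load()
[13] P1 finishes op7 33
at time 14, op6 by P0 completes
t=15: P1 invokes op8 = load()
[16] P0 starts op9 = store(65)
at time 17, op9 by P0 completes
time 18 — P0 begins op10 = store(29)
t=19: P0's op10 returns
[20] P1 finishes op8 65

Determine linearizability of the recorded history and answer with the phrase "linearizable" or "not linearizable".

a witness: op1, op2, op3, op4, op5, op7, op6, op9, op8, op10
1. op1 store(27), leaving value 27
2. op2 load() → 27, leaving value 27
3. op3 load() → 27, leaving value 27
4. op4 load() → 27, leaving value 27
5. op5 store(33), leaving value 33
6. op7 load() → 33, leaving value 33
7. op6 store(88), leaving value 88
8. op9 store(65), leaving value 65
9. op8 load() → 65, leaving value 65
10. op10 store(29), leaving value 29

linearizable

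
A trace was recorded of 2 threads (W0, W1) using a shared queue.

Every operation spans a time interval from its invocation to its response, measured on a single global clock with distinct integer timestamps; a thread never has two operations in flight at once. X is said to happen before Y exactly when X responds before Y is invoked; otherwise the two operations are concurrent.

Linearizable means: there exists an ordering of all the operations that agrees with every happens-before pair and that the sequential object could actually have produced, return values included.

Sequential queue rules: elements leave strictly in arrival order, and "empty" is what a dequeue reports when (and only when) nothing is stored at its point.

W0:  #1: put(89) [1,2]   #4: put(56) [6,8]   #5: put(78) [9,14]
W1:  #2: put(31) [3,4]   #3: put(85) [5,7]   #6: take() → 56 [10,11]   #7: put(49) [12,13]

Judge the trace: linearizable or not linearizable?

already the first 11 events (up to #6's response at time 11) admit no linearization; the first 10 still do
no legal order exists: 2 real-time-consistent candidates over 5 completed queue operations, all rejected
including or dropping the 1 pending operation (#5) in any combination fails
sample order #1, #2, #3, #4, #6 (pending dropped) stalls at step 5 — #6 take() → 56 has no legal effect
sample order #1, #2, #4, #3, #6 (pending dropped) stalls at step 5 — #6 take() → 56 has no legal effect

not linearizable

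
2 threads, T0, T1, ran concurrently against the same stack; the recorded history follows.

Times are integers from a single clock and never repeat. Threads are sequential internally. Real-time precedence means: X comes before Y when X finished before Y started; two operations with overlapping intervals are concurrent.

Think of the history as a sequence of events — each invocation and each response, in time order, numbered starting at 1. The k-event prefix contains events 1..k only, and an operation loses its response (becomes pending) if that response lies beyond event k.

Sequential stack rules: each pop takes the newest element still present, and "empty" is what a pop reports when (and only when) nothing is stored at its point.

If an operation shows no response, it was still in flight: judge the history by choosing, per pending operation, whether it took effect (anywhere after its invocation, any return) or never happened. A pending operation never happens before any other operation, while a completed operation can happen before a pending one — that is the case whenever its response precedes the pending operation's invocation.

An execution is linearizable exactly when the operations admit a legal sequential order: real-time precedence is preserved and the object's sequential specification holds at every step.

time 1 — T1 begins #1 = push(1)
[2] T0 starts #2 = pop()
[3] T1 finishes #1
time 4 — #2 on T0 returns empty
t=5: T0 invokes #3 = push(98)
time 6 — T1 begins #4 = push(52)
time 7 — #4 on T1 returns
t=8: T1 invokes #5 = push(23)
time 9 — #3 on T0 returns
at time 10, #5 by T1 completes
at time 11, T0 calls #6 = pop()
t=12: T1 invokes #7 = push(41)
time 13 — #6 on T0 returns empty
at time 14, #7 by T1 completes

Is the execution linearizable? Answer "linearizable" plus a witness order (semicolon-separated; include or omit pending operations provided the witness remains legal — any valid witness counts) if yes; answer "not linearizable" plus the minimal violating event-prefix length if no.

prefix check: 1..12 passes, 1..13 fails once #6's time-13 response joins
every one of the 6 real-time-consistent orders over 6 completed stack ops fails the sequential spec
include/drop combinations of the 1 pending operation (#7) were all tried; none helps
sample order #1, #2, #3, #4, #5, #6 (pending dropped) stalls at step 2 — #2 pop() → empty has no legal effect
sample order #1, #2, #4, #3, #5, #6 (pending dropped) stalls at step 2 — #2 pop() → empty has no legal effect

not linearizable — minimal violating prefix: 13 events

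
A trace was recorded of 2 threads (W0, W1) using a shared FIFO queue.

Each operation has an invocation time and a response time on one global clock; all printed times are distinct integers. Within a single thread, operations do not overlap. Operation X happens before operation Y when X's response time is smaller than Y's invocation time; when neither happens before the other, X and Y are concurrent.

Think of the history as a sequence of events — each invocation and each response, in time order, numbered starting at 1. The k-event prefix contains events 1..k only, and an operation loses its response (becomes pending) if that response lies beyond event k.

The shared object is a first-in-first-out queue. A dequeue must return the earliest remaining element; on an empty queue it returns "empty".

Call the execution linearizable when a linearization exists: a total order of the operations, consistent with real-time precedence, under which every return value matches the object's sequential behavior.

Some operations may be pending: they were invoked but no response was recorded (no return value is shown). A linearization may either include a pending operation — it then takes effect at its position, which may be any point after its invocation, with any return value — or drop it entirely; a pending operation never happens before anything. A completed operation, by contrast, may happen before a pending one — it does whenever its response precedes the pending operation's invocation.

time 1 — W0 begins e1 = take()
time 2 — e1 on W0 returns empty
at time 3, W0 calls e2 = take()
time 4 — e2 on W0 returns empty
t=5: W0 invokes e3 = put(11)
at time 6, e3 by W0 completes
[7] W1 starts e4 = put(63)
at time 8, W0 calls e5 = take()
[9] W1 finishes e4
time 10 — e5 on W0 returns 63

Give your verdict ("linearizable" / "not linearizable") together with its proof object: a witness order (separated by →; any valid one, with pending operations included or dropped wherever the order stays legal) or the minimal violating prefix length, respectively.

not linearizable — minimal violating prefix: 10 events

the violation lands at event 10, e5's response at time 10: events 1..9 linearize, events 1..10 do not
no legal order exists: 2 real-time-consistent candidates over 5 completed FIFO queue operations, all rejected
one such order, e1, e2, e3, e4, e5, breaks at step 5 where e5 take() → 63 is illegal
one such order, e1, e2, e3, e5, e4, breaks at step 4 where e5 take() → 63 is illegal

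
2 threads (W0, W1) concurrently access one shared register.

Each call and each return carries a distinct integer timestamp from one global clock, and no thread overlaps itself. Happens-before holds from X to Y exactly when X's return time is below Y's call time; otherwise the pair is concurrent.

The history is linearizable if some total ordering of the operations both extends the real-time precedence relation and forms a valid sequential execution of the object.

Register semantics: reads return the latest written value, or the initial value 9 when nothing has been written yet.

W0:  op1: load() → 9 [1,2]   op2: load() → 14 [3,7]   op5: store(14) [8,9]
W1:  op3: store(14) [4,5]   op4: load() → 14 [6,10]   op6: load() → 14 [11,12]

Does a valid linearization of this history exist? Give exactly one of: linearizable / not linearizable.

one valid linearization: op1, op3, op2, op4, op5, op6
1. op1 load() → 9, leaving value 9
2. op3 store(14), leaving value 14
3. op2 load() → 14, leaving value 14
4. op4 load() → 14, leaving value 14
5. op5 store(14), leaving value 14
6. op6 load() → 14, leaving value 14

linearizable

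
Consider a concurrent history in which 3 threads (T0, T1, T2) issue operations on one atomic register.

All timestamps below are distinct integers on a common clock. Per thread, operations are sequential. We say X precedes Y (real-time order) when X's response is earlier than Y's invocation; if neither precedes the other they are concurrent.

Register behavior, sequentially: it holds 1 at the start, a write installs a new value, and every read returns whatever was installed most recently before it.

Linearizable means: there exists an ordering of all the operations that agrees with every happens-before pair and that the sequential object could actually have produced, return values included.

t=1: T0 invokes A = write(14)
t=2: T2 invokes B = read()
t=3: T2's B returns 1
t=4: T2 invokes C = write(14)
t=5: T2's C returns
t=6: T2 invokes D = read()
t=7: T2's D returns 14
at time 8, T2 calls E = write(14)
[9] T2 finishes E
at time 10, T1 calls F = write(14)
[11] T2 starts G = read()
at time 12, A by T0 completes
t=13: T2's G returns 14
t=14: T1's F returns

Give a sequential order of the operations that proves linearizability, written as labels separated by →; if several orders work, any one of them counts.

B → A → C → D → E → F → G

step 1: B read() → 1 — value 1
step 2: A write(14) — value 14
step 3: C write(14) — value 14
step 4: D read() → 14 — value 14
step 5: E write(14) — value 14
step 6: F write(14) — value 14
step 7: G read() → 14 — value 14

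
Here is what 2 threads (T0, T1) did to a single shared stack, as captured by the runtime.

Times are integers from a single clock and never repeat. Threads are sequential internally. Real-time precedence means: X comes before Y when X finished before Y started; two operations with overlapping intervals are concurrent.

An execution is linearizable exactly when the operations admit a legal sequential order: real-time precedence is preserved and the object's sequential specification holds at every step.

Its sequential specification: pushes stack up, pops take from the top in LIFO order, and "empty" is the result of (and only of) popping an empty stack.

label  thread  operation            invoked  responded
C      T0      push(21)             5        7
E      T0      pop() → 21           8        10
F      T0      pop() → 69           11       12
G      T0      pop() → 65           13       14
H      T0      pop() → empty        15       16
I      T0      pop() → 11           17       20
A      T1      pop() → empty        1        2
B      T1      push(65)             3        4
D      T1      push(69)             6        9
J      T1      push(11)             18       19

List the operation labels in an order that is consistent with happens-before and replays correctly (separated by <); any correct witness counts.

A < B < C < E < D < F < G < H < J < I

1. A pop() → empty, leaving stack <>
2. B push(65), leaving stack <65>
3. C push(21), leaving stack <65,21>
4. E pop() → 21, leaving stack <65>
5. D push(69), leaving stack <65,69>
6. F pop() → 69, leaving stack <65>
7. G pop() → 65, leaving stack <>
8. H pop() → empty, leaving stack <>
9. J push(11), leaving stack <11>
10. I pop() → 11, leaving stack <>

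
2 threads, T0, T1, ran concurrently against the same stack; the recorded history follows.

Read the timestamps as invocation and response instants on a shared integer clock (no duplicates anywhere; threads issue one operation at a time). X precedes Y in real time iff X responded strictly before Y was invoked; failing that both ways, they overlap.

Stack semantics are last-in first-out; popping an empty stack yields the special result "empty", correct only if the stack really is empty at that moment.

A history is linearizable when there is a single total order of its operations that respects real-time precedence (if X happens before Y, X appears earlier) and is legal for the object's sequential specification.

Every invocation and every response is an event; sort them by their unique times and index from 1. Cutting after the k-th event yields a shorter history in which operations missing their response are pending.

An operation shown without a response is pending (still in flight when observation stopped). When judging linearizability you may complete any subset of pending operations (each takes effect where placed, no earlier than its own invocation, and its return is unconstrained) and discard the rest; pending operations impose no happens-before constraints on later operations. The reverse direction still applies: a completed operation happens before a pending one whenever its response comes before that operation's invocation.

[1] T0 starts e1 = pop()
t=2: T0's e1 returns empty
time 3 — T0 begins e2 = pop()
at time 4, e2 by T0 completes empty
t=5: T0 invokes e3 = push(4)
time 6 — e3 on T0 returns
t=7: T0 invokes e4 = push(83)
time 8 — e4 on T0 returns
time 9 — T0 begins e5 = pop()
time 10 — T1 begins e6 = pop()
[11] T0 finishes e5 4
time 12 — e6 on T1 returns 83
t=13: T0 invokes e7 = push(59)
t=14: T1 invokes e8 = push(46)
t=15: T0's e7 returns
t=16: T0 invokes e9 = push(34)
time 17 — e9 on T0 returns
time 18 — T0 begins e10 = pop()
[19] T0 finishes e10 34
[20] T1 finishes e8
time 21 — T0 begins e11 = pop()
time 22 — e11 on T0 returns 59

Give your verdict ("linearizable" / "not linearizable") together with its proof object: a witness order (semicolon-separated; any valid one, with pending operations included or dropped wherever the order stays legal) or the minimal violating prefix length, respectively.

linearizable — witness: e1; e2; e3; e4; e6; e5; e8; e7; e9; e10; e11

1. e1 pop() → empty, leaving stack <>
2. e2 pop() → empty, leaving stack <>
3. e3 push(4), leaving stack <4>
4. e4 push(83), leaving stack <4,83>
5. e6 pop() → 83, leaving stack <4>
6. e5 pop() → 4, leaving stack <>
7. e8 push(46), leaving stack <46>
8. e7 push(59), leaving stack <46,59>
9. e9 push(34), leaving stack <46,59,34>
10. e10 pop() → 34, leaving stack <46,59>
11. e11 pop() → 59, leaving stack <46>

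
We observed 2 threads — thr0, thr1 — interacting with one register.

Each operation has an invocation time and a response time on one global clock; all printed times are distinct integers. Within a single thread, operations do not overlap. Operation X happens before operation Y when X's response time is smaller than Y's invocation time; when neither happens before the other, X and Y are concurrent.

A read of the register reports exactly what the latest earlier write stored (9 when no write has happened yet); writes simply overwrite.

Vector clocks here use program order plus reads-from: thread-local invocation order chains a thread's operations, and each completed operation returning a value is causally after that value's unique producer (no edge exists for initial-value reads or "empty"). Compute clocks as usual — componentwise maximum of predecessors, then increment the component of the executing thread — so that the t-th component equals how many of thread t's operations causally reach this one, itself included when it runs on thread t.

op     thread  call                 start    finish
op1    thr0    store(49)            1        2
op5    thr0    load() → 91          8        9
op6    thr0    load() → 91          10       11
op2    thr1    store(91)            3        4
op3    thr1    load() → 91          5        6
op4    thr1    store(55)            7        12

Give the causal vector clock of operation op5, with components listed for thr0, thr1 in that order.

(2, 1)

no predecessors for op2 (invoked 3): thr1 increments from zero → (0, 1)
no predecessors for op1 (invoked 1): thr0 increments from zero → (1, 0)
VC(op3, invoked at 5): max of VC(op2)=(0, 1), then +1 on thread thr1 → (0, 2)
VC(op4, invoked at 7): max of VC(op3)=(0, 2), then +1 on thread thr1 → (0, 3)
VC(op5, invoked at 8): max of VC(op1)=(1, 0), VC(op2)=(0, 1), then +1 on thread thr0 → (2, 1)
VC(op6, invoked at 10): max of VC(op2)=(0, 1), VC(op5)=(2, 1), then +1 on thread thr0 → (3, 1)
target: VC(op5) = (2, 1)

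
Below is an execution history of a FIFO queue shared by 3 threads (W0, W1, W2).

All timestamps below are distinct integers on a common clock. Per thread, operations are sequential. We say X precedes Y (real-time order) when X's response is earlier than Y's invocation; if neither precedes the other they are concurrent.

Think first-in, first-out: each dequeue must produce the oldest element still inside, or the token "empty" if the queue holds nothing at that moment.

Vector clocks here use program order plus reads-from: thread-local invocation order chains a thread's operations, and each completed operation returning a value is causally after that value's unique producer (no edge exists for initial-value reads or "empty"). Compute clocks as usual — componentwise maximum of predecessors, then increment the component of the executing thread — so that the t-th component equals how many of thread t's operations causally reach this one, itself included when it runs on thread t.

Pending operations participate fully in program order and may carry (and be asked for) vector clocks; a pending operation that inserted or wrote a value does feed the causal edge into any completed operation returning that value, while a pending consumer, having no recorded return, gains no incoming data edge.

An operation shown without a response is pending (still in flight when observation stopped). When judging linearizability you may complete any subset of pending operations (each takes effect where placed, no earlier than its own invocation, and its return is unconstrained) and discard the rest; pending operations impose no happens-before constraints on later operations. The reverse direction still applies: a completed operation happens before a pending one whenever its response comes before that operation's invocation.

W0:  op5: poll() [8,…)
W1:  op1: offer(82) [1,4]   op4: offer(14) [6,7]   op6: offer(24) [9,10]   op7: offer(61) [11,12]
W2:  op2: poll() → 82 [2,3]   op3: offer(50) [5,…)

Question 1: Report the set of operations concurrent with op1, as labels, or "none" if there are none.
op2

concurrent with op1 ([1,4]): every op whose interval crosses 1..4
op2 [2,3]: concurrent
op3 [5,…): after
op4 [6,7]: after
op5 [8,…): after
op6 [9,10]: after
op7 [11,12]: after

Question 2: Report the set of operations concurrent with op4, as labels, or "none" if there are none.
op3

op4 spans [6,7]; an op avoiding the whole window 6..7 is ordered, any other is concurrent
op1 [1,4]: before
op2 [2,3]: before
op3 [5,…): concurrent
op5 [8,…): after
op6 [9,10]: after
op7 [11,12]: after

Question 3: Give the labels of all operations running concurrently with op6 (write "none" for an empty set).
op3, op5

overlap test against op6 [9,10]: concurrent iff the interval meets 9..10
op1 [1,4]: before
op2 [2,3]: before
op3 [5,…): concurrent
op4 [6,7]: before
op5 [8,…): concurrent
op7 [11,12]: after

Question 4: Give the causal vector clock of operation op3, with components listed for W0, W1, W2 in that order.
(0, 1, 2)

VC(op1, invoked at 1): no causal predecessors; +1 on W1 → (0, 1, 0)
VC(op5, invoked at 8): no causal predecessors; +1 on W0 → (1, 0, 0)
op2, invoked 2, takes VC(op1)=(0, 1, 0) under max, adds 1 for W2 → (0, 1, 1)
op4, invoked 6, takes VC(op1)=(0, 1, 0) under max, adds 1 for W1 → (0, 2, 0)
op3, invoked 5, takes VC(op2)=(0, 1, 1) under max, adds 1 for W2 → (0, 1, 2)
op6, invoked 9, takes VC(op4)=(0, 2, 0) under max, adds 1 for W1 → (0, 3, 0)
op7, invoked 11, takes VC(op6)=(0, 3, 0) under max, adds 1 for W1 → (0, 4, 0)
target: VC(op3) = (0, 1, 2)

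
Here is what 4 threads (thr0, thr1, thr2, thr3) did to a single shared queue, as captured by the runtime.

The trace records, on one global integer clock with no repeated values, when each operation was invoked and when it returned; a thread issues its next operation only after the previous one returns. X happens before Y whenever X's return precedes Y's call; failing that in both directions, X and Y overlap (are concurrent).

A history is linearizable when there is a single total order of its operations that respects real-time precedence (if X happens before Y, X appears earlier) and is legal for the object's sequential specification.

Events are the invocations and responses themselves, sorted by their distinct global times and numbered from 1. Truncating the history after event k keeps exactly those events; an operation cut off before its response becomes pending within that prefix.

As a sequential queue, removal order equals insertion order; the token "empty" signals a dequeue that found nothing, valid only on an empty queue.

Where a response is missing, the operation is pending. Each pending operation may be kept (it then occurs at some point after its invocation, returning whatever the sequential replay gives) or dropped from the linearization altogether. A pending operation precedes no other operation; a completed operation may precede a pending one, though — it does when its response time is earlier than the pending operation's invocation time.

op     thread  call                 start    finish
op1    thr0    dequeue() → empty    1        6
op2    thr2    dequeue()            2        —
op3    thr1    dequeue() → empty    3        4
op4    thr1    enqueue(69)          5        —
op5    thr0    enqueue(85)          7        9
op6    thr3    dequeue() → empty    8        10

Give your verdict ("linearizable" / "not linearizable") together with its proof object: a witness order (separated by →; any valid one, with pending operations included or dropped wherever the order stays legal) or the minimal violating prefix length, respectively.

linearizable — witness: op1 → op2 → op3 → op6 → op4 → op5

after step 1 (op1 dequeue() → empty): queue <>
after step 2 (op2 dequeue() (pending, included)): queue <>
after step 3 (op3 dequeue() → empty): queue <>
after step 4 (op6 dequeue() → empty): queue <>
after step 5 (op4 enqueue(69) (pending, included)): queue <69>
after step 6 (op5 enqueue(85)): queue <69,85>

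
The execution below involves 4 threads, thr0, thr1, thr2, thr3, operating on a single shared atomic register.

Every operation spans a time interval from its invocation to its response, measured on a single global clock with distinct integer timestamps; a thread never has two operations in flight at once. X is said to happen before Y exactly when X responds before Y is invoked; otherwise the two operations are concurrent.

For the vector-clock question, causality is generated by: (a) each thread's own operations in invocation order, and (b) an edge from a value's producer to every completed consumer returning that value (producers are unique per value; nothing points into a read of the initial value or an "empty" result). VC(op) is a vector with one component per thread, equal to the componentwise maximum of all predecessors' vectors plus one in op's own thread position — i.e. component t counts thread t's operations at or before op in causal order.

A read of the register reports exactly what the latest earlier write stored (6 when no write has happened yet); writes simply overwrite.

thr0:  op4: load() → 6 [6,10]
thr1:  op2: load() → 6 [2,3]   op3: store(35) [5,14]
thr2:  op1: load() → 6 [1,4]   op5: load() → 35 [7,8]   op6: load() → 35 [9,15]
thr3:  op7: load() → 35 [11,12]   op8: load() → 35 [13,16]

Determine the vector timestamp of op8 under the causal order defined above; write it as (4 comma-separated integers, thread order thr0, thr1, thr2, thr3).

op1 (invocation 1): nothing precedes it; thr2's component alone gives (0, 0, 1, 0)
op2 (invocation 2): nothing precedes it; thr1's component alone gives (0, 1, 0, 0)
op4 (invocation 6): nothing precedes it; thr0's component alone gives (1, 0, 0, 0)
VC(op3, invoked at 5): max of VC(op2)=(0, 1, 0, 0), then +1 on thread thr1 → (0, 2, 0, 0)
VC(op7, invoked at 11): max of VC(op3)=(0, 2, 0, 0), then +1 on thread thr3 → (0, 2, 0, 1)
VC(op8, invoked at 13): max of VC(op3)=(0, 2, 0, 0), VC(op7)=(0, 2, 0, 1), then +1 on thread thr3 → (0, 2, 0, 2)
VC(op5, invoked at 7): max of VC(op1)=(0, 0, 1, 0), VC(op3)=(0, 2, 0, 0), then +1 on thread thr2 → (0, 2, 2, 0)
VC(op6, invoked at 9): max of VC(op3)=(0, 2, 0, 0), VC(op5)=(0, 2, 2, 0), then +1 on thread thr2 → (0, 2, 3, 0)
target: VC(op8) = (0, 2, 0, 2)

(0, 2, 0, 2)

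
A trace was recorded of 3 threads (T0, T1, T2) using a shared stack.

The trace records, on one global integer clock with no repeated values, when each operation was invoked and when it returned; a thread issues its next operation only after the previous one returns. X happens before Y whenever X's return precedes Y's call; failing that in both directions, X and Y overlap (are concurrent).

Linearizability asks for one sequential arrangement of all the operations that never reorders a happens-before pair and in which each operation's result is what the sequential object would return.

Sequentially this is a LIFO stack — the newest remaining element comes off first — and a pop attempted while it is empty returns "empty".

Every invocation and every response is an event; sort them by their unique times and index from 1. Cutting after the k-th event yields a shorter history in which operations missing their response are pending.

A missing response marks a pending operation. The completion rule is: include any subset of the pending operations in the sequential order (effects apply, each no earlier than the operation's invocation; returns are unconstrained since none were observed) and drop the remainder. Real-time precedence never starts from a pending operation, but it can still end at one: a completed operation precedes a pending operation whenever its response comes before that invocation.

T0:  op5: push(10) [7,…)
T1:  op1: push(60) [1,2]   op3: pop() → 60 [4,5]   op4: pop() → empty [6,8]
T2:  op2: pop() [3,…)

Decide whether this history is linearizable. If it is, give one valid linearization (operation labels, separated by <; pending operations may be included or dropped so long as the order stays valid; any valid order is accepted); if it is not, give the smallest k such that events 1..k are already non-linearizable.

linearizable — witness: op1 < op3 < op2 < op4

1. op1 push(60), leaving stack <60>
2. op3 pop() → 60, leaving stack <>
3. op2 pop() (pending, included), leaving stack <>
4. op4 pop() → empty, leaving stack <>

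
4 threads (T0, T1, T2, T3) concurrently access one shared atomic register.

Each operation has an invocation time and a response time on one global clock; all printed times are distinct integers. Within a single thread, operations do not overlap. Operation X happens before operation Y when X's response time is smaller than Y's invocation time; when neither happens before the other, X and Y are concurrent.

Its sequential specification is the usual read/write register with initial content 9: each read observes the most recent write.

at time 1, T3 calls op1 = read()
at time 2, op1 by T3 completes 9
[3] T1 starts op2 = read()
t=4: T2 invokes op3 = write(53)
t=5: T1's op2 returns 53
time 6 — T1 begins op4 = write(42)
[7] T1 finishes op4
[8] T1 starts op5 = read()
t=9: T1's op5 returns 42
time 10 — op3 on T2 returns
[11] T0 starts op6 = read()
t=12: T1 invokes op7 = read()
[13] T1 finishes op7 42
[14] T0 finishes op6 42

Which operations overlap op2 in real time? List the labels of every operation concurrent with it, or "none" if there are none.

op3

overlap test against op2 [3,5]: concurrent iff the interval meets 3..5
op1 [1,2]: before
op3 [4,10]: concurrent
op4 [6,7]: after
op5 [8,9]: after
op6 [11,14]: after
op7 [12,13]: after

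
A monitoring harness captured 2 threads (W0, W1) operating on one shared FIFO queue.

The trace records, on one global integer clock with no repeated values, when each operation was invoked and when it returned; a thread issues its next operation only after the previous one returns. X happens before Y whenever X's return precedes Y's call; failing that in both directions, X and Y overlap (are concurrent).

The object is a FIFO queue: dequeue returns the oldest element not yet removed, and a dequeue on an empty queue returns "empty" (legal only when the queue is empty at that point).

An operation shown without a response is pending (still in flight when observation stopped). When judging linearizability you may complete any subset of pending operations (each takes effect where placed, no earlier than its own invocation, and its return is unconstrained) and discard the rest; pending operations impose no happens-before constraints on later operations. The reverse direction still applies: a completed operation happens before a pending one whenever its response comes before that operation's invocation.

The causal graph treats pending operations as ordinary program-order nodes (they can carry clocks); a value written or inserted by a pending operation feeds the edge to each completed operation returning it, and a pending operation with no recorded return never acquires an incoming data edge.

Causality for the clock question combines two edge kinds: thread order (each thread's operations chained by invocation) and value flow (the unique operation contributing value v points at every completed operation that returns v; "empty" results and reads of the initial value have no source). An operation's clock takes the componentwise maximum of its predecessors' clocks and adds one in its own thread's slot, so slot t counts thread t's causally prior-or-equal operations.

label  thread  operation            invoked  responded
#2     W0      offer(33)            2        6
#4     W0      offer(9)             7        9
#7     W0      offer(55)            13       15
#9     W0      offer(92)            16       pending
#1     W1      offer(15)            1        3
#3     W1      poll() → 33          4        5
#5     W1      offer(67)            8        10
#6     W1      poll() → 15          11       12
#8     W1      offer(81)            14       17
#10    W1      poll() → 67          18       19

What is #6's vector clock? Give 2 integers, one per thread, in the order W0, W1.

(1, 4)

VC(#1, invoked at 1): no causal predecessors; +1 on W1 → (0, 1)
VC(#2, invoked at 2): no causal predecessors; +1 on W0 → (1, 0)
#4, invoked 7, takes VC(#2)=(1, 0) under max, adds 1 for W0 → (2, 0)
#3, invoked 4, takes VC(#1)=(0, 1), VC(#2)=(1, 0) under max, adds 1 for W1 → (1, 2)
#7, invoked 13, takes VC(#4)=(2, 0) under max, adds 1 for W0 → (3, 0)
#5, invoked 8, takes VC(#3)=(1, 2) under max, adds 1 for W1 → (1, 3)
#9, invoked 16, takes VC(#7)=(3, 0) under max, adds 1 for W0 → (4, 0)
#6, invoked 11, takes VC(#1)=(0, 1), VC(#5)=(1, 3) under max, adds 1 for W1 → (1, 4)
#8, invoked 14, takes VC(#6)=(1, 4) under max, adds 1 for W1 → (1, 5)
#10, invoked 18, takes VC(#5)=(1, 3), VC(#8)=(1, 5) under max, adds 1 for W1 → (1, 6)
target: VC(#6) = (1, 4)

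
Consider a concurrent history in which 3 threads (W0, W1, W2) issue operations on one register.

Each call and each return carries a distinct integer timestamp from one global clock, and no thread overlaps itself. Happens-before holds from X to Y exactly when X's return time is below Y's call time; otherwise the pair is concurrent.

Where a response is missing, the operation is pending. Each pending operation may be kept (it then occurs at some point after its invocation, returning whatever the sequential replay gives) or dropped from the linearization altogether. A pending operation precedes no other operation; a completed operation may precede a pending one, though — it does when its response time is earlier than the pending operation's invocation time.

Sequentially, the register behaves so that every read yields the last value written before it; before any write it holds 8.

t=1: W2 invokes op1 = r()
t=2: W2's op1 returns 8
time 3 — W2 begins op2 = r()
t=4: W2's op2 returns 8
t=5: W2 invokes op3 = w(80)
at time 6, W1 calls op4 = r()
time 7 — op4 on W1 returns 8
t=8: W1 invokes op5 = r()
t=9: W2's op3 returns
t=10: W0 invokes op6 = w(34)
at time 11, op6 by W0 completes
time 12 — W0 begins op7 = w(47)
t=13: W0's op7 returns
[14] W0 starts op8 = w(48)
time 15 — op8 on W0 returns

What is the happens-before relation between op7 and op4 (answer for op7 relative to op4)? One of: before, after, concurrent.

op7 spans [12,13], op4 spans [6,7]
resp(op4)=7 < inv(op7)=12

after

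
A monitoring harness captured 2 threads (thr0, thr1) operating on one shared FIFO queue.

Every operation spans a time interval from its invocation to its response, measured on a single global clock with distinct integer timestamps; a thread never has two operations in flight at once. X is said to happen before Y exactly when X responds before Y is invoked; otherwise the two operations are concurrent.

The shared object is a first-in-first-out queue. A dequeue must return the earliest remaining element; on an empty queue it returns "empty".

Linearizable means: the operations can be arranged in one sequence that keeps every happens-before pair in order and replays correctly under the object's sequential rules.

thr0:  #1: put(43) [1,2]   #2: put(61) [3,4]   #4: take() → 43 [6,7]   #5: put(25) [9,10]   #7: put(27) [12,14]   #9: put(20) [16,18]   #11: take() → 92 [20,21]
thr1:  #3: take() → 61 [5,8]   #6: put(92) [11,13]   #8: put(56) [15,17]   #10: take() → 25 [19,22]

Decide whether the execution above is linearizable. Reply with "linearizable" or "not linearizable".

linearizable

witness order: #1, #2, #4, #3, #5, #6, #7, #8, #9, #10, #11
step 1: #1 put(43) — queue <43>
step 2: #2 put(61) — queue <43,61>
step 3: #4 take() → 43 — queue <61>
step 4: #3 take() → 61 — queue <>
step 5: #5 put(25) — queue <25>
step 6: #6 put(92) — queue <25,92>
step 7: #7 put(27) — queue <25,92,27>
step 8: #8 put(56) — queue <25,92,27,56>
step 9: #9 put(20) — queue <25,92,27,56,20>
step 10: #10 take() → 25 — queue <92,27,56,20>
step 11: #11 take() → 92 — queue <27,56,20>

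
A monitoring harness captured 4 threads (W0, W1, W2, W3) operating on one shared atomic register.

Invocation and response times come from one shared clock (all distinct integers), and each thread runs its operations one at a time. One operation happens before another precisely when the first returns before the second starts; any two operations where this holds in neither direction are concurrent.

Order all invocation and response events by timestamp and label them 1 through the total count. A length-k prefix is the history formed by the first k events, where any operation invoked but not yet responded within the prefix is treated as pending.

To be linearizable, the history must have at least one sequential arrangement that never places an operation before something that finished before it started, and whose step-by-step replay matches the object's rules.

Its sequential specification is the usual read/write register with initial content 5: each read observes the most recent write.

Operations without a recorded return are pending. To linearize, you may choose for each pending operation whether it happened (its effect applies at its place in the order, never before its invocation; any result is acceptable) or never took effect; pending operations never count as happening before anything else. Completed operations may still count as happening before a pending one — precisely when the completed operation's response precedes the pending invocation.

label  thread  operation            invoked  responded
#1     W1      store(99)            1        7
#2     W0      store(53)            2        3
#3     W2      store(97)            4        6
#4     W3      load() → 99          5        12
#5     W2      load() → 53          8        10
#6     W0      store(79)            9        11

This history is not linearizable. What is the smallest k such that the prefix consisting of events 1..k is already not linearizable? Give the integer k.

10

a valid linearization of events 1..9 exists, for instance #1, #2, #3:
step 1: #1 store(99) — value 99
step 2: #2 store(53) — value 53
step 3: #3 store(97) — value 97
adding event 10 (#5 responds at 10) leaves no legal real-time order
every completion of the 2 pending operations (#4, #6) was checked; none linearizes
sample order #1, #2, #3, #5 (pending dropped) stalls at step 4 — #5 load() → 53 has no legal effect
sample order #2, #1, #3, #5 (pending dropped) stalls at step 4 — #5 load() → 53 has no legal effect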